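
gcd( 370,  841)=1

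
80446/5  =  16089  +  1/5 = 16089.20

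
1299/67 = 19 + 26/67   =  19.39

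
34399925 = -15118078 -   -  49518003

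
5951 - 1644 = 4307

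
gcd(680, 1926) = 2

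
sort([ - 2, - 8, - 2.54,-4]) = [- 8,-4,-2.54, - 2 ] 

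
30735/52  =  591+3/52= 591.06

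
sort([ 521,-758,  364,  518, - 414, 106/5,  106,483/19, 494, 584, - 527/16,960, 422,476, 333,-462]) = [- 758 , - 462,-414,-527/16 , 106/5, 483/19,  106,333,364, 422,476, 494, 518, 521,584,960 ] 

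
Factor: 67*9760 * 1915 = 2^5  *5^2 * 61^1*67^1 * 383^1 = 1252256800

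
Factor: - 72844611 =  - 3^1*7^1*23^1*67^1*2251^1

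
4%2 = 0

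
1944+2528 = 4472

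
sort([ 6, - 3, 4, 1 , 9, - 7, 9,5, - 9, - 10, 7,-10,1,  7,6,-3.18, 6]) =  [ - 10, - 10, - 9,-7, - 3.18, - 3,1,1, 4,5, 6, 6,  6, 7,  7, 9 , 9]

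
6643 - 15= 6628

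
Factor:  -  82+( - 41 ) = -3^1*41^1 = - 123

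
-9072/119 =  - 77 + 13/17 = -76.24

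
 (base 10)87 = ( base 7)153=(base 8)127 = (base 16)57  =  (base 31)2P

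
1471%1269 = 202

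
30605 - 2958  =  27647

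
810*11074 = 8969940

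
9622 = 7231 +2391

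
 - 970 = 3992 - 4962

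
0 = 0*51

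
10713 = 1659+9054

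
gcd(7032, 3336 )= 24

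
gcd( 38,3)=1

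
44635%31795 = 12840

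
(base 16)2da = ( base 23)18H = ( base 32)mq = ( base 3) 1000001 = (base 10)730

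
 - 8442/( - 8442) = 1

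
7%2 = 1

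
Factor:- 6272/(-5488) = 2^3*7^( - 1) = 8/7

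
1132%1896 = 1132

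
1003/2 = 1003/2 =501.50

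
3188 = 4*797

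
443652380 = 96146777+347505603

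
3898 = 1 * 3898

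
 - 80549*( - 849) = 68386101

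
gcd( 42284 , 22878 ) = 62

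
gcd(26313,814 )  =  1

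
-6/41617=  - 6/41617  =  - 0.00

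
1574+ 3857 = 5431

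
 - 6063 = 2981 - 9044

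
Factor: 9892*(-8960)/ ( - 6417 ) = 88632320/6417 = 2^10*3^ (-2 )*5^1 * 7^1*23^ ( - 1 )*31^( - 1 )*2473^1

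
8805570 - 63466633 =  - 54661063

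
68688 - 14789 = 53899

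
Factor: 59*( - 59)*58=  -201898 = - 2^1*29^1 * 59^2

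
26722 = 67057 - 40335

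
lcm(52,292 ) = 3796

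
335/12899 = 335/12899 =0.03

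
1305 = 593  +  712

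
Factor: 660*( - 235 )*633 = - 98178300=- 2^2 * 3^2*5^2*11^1*47^1*211^1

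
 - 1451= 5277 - 6728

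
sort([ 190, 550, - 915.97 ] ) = [ - 915.97,190,550 ] 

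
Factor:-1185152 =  - 2^7* 47^1*197^1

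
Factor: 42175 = 5^2*7^1*241^1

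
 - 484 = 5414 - 5898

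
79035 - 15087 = 63948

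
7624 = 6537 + 1087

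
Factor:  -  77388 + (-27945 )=  -  3^1*35111^1  =  -105333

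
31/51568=31/51568 = 0.00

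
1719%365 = 259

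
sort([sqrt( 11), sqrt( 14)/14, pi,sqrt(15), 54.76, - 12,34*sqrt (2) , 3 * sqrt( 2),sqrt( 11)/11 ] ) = [  -  12,sqrt ( 14 ) /14,sqrt(11 ) /11, pi,sqrt( 11),sqrt( 15 ) , 3*sqrt(2),34 * sqrt( 2 ),54.76]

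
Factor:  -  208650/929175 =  - 2^1 * 107^1*953^(-1 ) = - 214/953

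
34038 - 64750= - 30712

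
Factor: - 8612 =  - 2^2*2153^1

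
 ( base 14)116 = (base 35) 66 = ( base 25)8g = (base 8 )330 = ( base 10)216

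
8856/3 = 2952=2952.00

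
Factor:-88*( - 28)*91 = 2^5*7^2*11^1*13^1 = 224224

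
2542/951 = 2  +  640/951 = 2.67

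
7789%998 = 803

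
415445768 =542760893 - 127315125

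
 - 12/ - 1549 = 12/1549 =0.01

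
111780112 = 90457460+21322652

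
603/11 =603/11  =  54.82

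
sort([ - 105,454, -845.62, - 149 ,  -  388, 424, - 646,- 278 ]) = [- 845.62,-646,  -  388, - 278,-149,  -  105, 424, 454 ]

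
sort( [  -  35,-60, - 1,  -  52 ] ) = [ - 60, - 52,-35, - 1]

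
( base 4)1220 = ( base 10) 104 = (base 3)10212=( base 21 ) 4k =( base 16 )68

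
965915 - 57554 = 908361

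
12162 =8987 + 3175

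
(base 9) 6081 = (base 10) 4447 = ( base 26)6F1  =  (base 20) B27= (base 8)10537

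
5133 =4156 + 977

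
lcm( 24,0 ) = 0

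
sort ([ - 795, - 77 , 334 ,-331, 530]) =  [-795, - 331,  -  77,  334,530]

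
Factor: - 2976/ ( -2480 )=2^1*3^1*5^( - 1) = 6/5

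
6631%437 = 76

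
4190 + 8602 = 12792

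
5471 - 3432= 2039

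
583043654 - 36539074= 546504580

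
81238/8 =40619/4= 10154.75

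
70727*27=1909629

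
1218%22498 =1218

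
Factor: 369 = 3^2*41^1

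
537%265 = 7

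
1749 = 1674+75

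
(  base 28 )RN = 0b1100001011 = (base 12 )54B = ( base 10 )779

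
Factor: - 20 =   -  2^2*5^1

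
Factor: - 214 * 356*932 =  - 71003488  =  -2^5*89^1 *107^1 * 233^1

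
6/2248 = 3/1124 = 0.00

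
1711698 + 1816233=3527931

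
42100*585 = 24628500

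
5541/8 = 5541/8=692.62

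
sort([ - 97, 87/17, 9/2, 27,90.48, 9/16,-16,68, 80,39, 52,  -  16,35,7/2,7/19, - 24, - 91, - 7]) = [ - 97, - 91, - 24, - 16, - 16, - 7, 7/19,9/16,  7/2,9/2,87/17, 27,35,39 , 52, 68, 80, 90.48]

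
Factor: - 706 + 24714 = 2^3 * 3001^1 = 24008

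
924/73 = 924/73= 12.66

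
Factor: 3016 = 2^3*13^1*29^1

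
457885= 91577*5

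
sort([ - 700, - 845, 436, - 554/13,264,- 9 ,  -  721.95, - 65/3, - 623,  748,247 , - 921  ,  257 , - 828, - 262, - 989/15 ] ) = [  -  921, - 845,-828, - 721.95, - 700, - 623, - 262,-989/15 ,-554/13,-65/3, - 9, 247,257,264,436, 748 ]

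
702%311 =80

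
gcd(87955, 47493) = 1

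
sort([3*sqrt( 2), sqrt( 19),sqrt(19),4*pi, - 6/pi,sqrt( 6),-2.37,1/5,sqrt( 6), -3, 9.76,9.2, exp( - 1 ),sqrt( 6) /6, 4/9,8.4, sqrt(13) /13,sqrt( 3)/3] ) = [ - 3, - 2.37, - 6/pi,1/5,  sqrt(13)/13,exp( - 1 ), sqrt(6) /6, 4/9, sqrt(3) /3,sqrt(6), sqrt(6 ),3*sqrt( 2), sqrt( 19 ) , sqrt( 19 ),8.4,9.2 , 9.76,4*pi ]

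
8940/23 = 388+16/23 = 388.70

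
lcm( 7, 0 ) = 0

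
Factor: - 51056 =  - 2^4 * 3191^1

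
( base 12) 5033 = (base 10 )8679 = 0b10000111100111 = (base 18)18e3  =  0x21e7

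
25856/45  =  25856/45 = 574.58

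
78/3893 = 78/3893 = 0.02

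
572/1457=572/1457= 0.39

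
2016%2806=2016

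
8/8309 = 8/8309 = 0.00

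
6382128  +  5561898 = 11944026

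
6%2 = 0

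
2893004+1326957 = 4219961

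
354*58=20532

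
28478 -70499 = - 42021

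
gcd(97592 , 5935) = 1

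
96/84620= 24/21155  =  0.00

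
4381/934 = 4  +  645/934= 4.69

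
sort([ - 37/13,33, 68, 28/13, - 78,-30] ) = [- 78 , - 30, - 37/13,28/13 , 33,68] 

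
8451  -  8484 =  - 33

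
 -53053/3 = -17685  +  2/3  =  - 17684.33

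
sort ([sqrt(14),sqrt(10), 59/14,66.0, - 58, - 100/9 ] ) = [ - 58,- 100/9  ,  sqrt(10 ),sqrt( 14 ), 59/14,66.0] 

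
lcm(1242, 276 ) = 2484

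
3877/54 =71 + 43/54 = 71.80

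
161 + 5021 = 5182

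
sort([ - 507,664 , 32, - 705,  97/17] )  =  [ - 705, - 507, 97/17 , 32,664 ] 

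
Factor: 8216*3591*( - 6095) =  - 2^3*3^3*5^1*7^1*13^1*19^1*23^1*53^1*79^1= - 179824783320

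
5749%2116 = 1517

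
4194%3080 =1114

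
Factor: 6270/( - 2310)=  - 19/7 = -7^( - 1)*19^1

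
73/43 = 73/43 = 1.70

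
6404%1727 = 1223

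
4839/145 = 33 + 54/145 = 33.37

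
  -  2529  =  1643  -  4172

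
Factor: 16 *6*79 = 2^5*3^1*79^1 = 7584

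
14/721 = 2/103 = 0.02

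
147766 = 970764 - 822998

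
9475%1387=1153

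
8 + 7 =15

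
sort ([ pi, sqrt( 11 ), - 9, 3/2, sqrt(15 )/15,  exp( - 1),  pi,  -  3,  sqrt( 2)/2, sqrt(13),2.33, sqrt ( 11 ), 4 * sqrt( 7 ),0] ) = [ - 9, - 3, 0 , sqrt( 15 )/15,exp ( - 1) , sqrt( 2)/2, 3/2, 2.33,pi,pi , sqrt(11),sqrt(11 ) , sqrt(13 ), 4*sqrt (7 )]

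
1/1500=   1/1500=0.00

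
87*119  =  10353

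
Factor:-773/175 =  - 5^( - 2 )*7^(  -  1 )*773^1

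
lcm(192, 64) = 192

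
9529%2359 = 93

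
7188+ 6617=13805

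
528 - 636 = -108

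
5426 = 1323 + 4103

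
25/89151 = 25/89151 = 0.00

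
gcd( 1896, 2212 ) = 316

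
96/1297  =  96/1297 = 0.07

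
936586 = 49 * 19114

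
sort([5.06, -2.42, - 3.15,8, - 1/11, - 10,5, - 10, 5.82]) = [ - 10,-10, - 3.15, - 2.42, - 1/11,5 , 5.06, 5.82, 8]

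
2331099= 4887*477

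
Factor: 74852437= 11^1 * 6804767^1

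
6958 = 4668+2290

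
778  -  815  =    -  37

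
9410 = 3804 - -5606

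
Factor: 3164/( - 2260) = - 5^( - 1)  *  7^1 = -  7/5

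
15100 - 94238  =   - 79138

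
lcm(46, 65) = 2990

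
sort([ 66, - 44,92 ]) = [ - 44,66,92 ]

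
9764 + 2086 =11850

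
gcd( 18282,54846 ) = 18282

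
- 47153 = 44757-91910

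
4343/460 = 4343/460=9.44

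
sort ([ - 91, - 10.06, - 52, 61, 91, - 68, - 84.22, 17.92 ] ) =[ - 91,-84.22, - 68,-52, -10.06,17.92  ,  61,91] 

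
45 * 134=6030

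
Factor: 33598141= 31^1*461^1*2351^1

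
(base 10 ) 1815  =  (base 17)64d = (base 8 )3427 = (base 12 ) 1073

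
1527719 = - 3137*( - 487) 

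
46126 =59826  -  13700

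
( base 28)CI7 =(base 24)h57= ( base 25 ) flj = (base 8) 23277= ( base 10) 9919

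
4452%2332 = 2120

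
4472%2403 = 2069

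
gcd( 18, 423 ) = 9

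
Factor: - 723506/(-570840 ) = 361753/285420  =  2^( - 2)*3^( - 1)*5^( - 1)*7^1*67^( - 1) *71^(-1 )*51679^1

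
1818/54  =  33 + 2/3 = 33.67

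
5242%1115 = 782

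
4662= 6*777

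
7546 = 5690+1856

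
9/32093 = 9/32093 = 0.00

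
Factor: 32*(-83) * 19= - 2^5 * 19^1*83^1  =  - 50464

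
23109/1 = 23109=   23109.00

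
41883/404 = 103 + 271/404 = 103.67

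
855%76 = 19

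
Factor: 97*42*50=2^2*3^1 * 5^2*7^1*97^1 = 203700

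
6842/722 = 9 + 172/361 = 9.48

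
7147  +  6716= 13863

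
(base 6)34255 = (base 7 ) 20111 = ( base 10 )4859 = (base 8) 11373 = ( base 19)d8e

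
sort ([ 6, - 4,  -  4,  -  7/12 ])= [ - 4, - 4, - 7/12, 6]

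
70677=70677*1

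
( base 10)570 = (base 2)1000111010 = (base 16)23A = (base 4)20322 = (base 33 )H9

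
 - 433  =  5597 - 6030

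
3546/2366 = 1773/1183 = 1.50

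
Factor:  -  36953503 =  - 181^1*204163^1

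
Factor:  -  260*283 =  - 2^2*5^1*13^1*283^1 = - 73580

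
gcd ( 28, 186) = 2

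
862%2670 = 862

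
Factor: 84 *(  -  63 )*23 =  - 121716 = - 2^2*3^3*7^2*23^1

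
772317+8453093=9225410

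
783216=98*7992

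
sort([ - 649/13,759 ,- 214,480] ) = [-214,  -  649/13,480,759]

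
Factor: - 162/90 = - 3^2*5^(-1 ) = -9/5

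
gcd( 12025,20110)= 5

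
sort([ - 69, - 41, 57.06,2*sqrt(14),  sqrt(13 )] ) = [ - 69, - 41, sqrt( 13 ), 2 * sqrt(14 ),57.06]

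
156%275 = 156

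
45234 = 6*7539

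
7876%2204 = 1264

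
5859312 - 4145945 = 1713367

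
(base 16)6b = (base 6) 255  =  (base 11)98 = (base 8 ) 153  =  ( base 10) 107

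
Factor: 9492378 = 2^1*3^1*7^2*83^1*389^1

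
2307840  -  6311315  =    -  4003475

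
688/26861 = 688/26861 = 0.03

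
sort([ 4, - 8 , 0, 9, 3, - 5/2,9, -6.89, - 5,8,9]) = [-8, - 6.89, - 5, - 5/2, 0, 3, 4, 8,9,  9,9]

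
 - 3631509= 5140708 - 8772217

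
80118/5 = 80118/5 = 16023.60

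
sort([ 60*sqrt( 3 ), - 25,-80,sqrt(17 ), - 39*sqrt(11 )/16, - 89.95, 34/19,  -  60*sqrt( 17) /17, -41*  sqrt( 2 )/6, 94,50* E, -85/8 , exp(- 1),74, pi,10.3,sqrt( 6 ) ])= [ - 89.95 ,  -  80, - 25, - 60*sqrt( 17 ) /17,-85/8, - 41*sqrt( 2 ) /6, - 39*sqrt(11 ) /16,exp(  -  1),34/19  ,  sqrt( 6 ),pi,sqrt( 17 ) , 10.3, 74, 94,60*sqrt( 3), 50*E]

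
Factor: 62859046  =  2^1*23^1*103^1*13267^1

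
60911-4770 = 56141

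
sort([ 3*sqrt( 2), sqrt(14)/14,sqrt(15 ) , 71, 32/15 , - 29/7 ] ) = [ - 29/7,sqrt(  14 )/14,32/15,sqrt (15 ),3  *sqrt(2), 71] 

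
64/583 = 64/583 = 0.11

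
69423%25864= 17695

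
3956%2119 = 1837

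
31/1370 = 31/1370 = 0.02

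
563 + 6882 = 7445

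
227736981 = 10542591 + 217194390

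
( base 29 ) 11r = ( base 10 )897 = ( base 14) 481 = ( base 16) 381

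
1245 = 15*83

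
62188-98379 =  - 36191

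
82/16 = 41/8 = 5.12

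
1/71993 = 1/71993 = 0.00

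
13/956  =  13/956  =  0.01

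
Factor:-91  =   - 7^1*13^1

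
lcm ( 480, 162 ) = 12960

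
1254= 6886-5632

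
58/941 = 58/941  =  0.06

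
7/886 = 7/886 = 0.01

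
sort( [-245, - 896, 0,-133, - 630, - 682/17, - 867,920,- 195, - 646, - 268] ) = [ - 896, - 867, - 646, - 630, - 268, - 245, - 195, - 133,- 682/17, 0,920 ] 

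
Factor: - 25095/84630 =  - 2^( - 1)*13^( - 1 )*31^ ( - 1)*239^1= - 239/806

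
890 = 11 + 879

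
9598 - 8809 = 789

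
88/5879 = 88/5879 = 0.01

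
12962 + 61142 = 74104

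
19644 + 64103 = 83747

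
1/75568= 1/75568= 0.00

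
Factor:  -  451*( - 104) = 2^3*11^1 * 13^1*41^1 = 46904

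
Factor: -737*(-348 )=256476=2^2*3^1*11^1*29^1*67^1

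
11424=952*12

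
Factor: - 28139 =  - 19^1*1481^1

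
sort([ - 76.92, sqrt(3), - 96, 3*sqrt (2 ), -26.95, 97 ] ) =[ - 96, - 76.92,-26.95 , sqrt(3), 3*sqrt(2 ),  97 ] 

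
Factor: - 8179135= - 5^1*1635827^1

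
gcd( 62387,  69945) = 1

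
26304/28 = 6576/7 = 939.43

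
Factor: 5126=2^1*11^1 * 233^1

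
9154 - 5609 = 3545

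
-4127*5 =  - 20635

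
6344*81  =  513864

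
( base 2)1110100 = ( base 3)11022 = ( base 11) a6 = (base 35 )3b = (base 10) 116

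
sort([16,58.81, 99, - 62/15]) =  [ - 62/15,16,58.81 , 99] 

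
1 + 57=58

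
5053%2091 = 871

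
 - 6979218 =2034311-9013529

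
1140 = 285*4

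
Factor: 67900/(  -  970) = -2^1*5^1*7^1 = -  70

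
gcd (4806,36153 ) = 27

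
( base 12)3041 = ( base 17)111E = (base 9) 7154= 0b1010001110001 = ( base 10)5233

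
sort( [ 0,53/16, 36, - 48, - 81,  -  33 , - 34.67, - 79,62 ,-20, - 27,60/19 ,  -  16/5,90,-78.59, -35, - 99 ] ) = [ - 99, -81, - 79,-78.59,  -  48, -35,-34.67, - 33, - 27, - 20, - 16/5,0, 60/19,53/16,  36, 62,90 ] 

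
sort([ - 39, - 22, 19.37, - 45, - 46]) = [ - 46, - 45, - 39, - 22,  19.37] 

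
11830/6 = 5915/3 = 1971.67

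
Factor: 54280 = 2^3*5^1 * 23^1*59^1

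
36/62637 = 12/20879  =  0.00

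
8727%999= 735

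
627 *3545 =2222715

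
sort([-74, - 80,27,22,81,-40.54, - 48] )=[  -  80 ,  -  74,-48,  -  40.54,22, 27 , 81 ] 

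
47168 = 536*88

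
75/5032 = 75/5032 = 0.01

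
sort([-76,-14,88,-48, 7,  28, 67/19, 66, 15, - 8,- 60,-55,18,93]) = [-76 ,-60, -55, -48, - 14,-8, 67/19, 7, 15,18,  28, 66, 88 , 93]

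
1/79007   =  1/79007 =0.00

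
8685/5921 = 8685/5921 = 1.47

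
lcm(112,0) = 0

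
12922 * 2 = 25844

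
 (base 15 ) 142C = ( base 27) 5oo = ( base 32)46T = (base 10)4317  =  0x10DD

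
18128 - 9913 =8215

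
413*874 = 360962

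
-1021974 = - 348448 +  - 673526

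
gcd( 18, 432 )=18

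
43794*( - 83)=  - 3634902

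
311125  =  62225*5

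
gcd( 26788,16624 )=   4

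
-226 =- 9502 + 9276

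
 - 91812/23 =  -91812/23 = - 3991.83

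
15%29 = 15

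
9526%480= 406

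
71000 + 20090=91090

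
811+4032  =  4843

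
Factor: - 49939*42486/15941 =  - 2^1*3^1*19^(-1 )*73^1 * 97^1 * 839^( - 1)*49939^1  =  - 2121708354/15941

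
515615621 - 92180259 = 423435362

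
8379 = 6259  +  2120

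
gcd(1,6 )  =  1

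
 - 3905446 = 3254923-7160369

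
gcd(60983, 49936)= 1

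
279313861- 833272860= - 553958999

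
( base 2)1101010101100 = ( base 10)6828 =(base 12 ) 3B50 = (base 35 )5K3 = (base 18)1316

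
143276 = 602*238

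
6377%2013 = 338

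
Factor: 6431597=6431597^1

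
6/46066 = 3/23033 = 0.00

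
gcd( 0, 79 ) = 79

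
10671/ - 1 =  - 10671 + 0/1 = -10671.00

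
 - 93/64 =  - 2 + 35/64 = - 1.45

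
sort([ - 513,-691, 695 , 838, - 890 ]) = [  -  890, - 691,  -  513, 695,  838]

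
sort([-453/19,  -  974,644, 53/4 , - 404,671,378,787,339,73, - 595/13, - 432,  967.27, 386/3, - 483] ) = [ -974, - 483, - 432,-404, - 595/13, - 453/19,53/4,73,386/3,339,378,644,671,787,967.27]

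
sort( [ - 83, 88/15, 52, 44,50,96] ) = [ - 83, 88/15,44,  50, 52, 96]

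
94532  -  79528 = 15004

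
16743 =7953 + 8790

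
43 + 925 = 968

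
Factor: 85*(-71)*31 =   -  5^1*17^1*31^1*71^1 = -187085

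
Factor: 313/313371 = 3^( - 2 )*313^1  *  34819^( - 1 )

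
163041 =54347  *3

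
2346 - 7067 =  - 4721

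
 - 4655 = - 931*5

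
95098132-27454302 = 67643830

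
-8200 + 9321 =1121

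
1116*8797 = 9817452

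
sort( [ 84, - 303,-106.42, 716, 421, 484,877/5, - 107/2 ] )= [ - 303, - 106.42 , - 107/2, 84, 877/5, 421, 484, 716]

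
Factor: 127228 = 2^2* 17^1*1871^1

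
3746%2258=1488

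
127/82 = 1 + 45/82 = 1.55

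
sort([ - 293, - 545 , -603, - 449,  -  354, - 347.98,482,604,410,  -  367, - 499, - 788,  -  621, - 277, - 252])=[ - 788, - 621, - 603, - 545, - 499, - 449,-367, - 354,- 347.98, - 293, - 277, - 252,410,482, 604 ]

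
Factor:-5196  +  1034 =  - 4162 = - 2^1*2081^1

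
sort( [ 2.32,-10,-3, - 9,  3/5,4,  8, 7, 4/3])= [-10,-9,-3, 3/5,  4/3,2.32, 4,7, 8]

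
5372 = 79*68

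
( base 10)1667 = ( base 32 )1K3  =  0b11010000011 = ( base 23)33B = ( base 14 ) 871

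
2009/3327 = 2009/3327 = 0.60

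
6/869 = 6/869 = 0.01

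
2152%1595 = 557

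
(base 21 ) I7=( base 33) bm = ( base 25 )fa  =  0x181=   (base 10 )385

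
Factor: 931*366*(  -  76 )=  - 25896696=- 2^3*3^1*7^2 *19^2*61^1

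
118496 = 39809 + 78687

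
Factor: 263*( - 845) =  - 5^1*13^2 * 263^1 =-222235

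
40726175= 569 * 71575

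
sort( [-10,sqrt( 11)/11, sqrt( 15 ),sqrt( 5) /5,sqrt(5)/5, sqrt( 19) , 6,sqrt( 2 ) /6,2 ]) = [ -10,sqrt( 2)/6,sqrt ( 11) /11,sqrt(5) /5,sqrt(5) /5,2,sqrt( 15), sqrt(19), 6 ] 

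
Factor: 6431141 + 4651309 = 2^1*3^1*5^2*73883^1 = 11082450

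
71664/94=762 + 18/47  =  762.38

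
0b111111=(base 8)77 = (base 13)4B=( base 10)63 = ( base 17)3C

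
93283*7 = 652981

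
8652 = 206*42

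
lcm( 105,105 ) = 105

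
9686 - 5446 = 4240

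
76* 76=5776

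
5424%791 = 678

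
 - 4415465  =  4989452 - 9404917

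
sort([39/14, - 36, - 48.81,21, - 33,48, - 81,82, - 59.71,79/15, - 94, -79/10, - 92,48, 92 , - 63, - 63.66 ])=[ - 94, - 92, - 81, - 63.66,  -  63,-59.71, - 48.81, - 36, -33, - 79/10,39/14, 79/15,21,48,48, 82, 92]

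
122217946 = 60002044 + 62215902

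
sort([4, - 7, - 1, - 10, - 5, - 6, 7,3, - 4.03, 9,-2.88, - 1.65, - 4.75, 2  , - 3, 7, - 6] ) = [ - 10, - 7 ,-6, - 6, - 5,- 4.75, - 4.03, - 3, - 2.88, - 1.65, - 1,2,  3,4,7 , 7, 9 ]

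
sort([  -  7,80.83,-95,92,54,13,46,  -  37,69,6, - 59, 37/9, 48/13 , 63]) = [ - 95,-59, -37,  -  7, 48/13, 37/9,6,13, 46, 54,  63,  69,80.83,92 ]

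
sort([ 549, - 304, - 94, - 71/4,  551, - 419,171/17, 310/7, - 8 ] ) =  [ - 419, - 304, -94, - 71/4, - 8,171/17, 310/7, 549, 551]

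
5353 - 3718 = 1635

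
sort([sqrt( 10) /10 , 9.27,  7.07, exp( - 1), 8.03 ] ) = [sqrt(10 ) /10, exp( - 1),  7.07,8.03,  9.27] 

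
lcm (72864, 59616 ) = 655776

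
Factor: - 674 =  - 2^1*337^1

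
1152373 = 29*39737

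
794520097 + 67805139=862325236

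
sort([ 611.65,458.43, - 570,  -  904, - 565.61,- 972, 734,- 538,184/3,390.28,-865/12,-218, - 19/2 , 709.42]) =[ - 972,- 904, - 570, - 565.61, - 538, - 218,-865/12 ,-19/2, 184/3,  390.28 , 458.43,611.65, 709.42 , 734]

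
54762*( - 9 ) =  - 492858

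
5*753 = 3765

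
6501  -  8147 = - 1646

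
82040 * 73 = 5988920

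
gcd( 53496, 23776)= 5944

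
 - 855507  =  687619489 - 688474996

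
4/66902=2/33451 = 0.00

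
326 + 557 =883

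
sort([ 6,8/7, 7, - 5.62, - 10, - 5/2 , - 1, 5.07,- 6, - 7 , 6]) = [ - 10, - 7  , - 6, - 5.62,-5/2,- 1,8/7, 5.07,6,6,  7] 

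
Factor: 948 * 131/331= 2^2 * 3^1*79^1 * 131^1*331^ (- 1) = 124188/331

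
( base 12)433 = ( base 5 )4430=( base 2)1001100111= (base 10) 615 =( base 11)50a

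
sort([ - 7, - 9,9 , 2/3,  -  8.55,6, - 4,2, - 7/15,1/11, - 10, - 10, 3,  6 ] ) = [ - 10,-10, -9, - 8.55, - 7, - 4,-7/15,1/11,  2/3,2, 3,6, 6,9 ]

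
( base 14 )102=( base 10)198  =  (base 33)60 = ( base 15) D3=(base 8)306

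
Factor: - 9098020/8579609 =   -  2^2*5^1*193^1 * 709^ ( - 1)*2357^1*12101^(  -  1) 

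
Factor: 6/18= 1/3= 3^( - 1 ) 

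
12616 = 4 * 3154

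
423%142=139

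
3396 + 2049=5445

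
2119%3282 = 2119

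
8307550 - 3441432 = 4866118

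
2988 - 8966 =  - 5978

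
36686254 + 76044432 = 112730686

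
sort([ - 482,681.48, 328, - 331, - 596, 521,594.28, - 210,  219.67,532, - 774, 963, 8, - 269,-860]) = [ - 860, - 774, - 596, - 482 , - 331, - 269,-210, 8,  219.67,  328,521,  532, 594.28,681.48,963 ] 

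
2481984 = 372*6672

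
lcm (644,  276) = 1932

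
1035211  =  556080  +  479131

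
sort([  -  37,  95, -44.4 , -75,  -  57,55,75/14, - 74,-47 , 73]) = [  -  75,  -  74, -57, - 47,- 44.4, -37,75/14,55, 73,95] 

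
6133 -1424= 4709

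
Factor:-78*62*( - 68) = 328848 = 2^4*3^1*13^1 * 17^1*31^1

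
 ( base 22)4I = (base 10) 106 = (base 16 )6a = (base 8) 152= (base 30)3G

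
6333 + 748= 7081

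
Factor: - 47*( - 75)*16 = 2^4*3^1*5^2 * 47^1 = 56400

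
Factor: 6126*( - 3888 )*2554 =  - 2^6*3^6*1021^1*1277^1 = - 60830885952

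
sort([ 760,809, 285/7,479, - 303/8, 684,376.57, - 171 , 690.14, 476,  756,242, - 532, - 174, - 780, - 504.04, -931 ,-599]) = [ - 931, - 780, - 599, - 532, - 504.04, - 174, - 171, - 303/8, 285/7,242, 376.57,476, 479,684,690.14,756, 760,809]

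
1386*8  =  11088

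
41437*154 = 6381298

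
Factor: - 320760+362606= 41846 = 2^1*7^3*61^1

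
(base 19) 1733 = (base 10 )9446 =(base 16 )24e6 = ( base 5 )300241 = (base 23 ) hjg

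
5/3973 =5/3973 = 0.00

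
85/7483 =85/7483 = 0.01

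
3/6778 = 3/6778 = 0.00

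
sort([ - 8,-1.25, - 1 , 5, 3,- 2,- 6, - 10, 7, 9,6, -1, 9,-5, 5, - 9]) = [-10,  -  9, - 8,-6, - 5, - 2,-1.25 , - 1, - 1,3 , 5, 5,6,7,9,9] 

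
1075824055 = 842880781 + 232943274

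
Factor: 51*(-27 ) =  - 3^4 * 17^1 =-  1377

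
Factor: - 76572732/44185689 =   -  25524244/14728563 = - 2^2 * 3^( - 2 )*239^1*431^(  -  1 )*3797^ ( - 1 )*26699^1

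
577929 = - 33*(-17513)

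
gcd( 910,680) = 10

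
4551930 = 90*50577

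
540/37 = 14+22/37 = 14.59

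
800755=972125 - 171370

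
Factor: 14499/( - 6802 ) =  - 2^(-1 )*3^4*19^(  -  1 ) =-81/38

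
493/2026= 493/2026 = 0.24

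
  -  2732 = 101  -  2833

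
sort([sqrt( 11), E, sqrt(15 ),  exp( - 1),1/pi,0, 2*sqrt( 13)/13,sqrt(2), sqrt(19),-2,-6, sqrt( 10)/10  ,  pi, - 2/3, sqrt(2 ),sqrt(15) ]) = [ - 6,- 2,  -  2/3,0,sqrt(10 ) /10,  1/pi,exp( - 1),2*sqrt( 13 ) /13,sqrt ( 2),sqrt( 2), E,pi, sqrt(11), sqrt(15 ), sqrt( 15 ), sqrt(19) ]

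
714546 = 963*742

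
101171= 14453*7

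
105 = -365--470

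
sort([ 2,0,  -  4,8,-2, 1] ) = [  -  4, -2 , 0,1,2,8 ] 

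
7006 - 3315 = 3691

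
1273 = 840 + 433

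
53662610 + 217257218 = 270919828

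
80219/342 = 234 + 191/342 =234.56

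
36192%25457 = 10735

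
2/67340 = 1/33670 = 0.00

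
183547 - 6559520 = - 6375973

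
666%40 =26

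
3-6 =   -  3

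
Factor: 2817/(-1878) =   -  3/2 = - 2^( - 1 )*3^1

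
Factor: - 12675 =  - 3^1*5^2 * 13^2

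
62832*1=62832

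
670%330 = 10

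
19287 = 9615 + 9672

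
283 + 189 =472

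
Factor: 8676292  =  2^2*2169073^1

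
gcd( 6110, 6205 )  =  5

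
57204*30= 1716120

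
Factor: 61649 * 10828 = 667535372 = 2^2*7^1*2707^1*8807^1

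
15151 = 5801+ 9350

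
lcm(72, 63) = 504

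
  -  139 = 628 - 767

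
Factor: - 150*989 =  - 2^1 *3^1*5^2*23^1*43^1 = - 148350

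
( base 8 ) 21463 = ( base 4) 2030303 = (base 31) 9bl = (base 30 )A0B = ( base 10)9011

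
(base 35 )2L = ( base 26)3D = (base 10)91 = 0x5b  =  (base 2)1011011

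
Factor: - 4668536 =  - 2^3*29^1*20123^1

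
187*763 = 142681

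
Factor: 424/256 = 53/32  =  2^(-5) * 53^1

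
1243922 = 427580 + 816342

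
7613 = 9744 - 2131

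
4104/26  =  157  +  11/13 = 157.85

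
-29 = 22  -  51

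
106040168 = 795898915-689858747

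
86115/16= 86115/16=5382.19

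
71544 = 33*2168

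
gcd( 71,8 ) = 1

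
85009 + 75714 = 160723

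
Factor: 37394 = 2^1*7^1*2671^1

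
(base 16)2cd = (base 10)717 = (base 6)3153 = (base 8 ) 1315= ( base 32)MD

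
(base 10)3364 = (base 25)59e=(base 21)7d4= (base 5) 101424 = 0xd24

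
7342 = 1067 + 6275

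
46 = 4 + 42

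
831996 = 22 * 37818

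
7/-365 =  - 1+358/365 = - 0.02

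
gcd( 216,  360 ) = 72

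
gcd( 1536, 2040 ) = 24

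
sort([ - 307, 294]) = [ - 307 , 294 ]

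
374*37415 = 13993210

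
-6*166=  - 996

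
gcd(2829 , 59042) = 1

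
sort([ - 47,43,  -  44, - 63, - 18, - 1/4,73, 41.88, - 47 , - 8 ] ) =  [ - 63, - 47, - 47, -44, - 18, - 8, - 1/4, 41.88,43, 73 ]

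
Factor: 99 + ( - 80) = 19^1 = 19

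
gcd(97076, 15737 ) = 1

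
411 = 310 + 101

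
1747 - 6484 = - 4737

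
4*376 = 1504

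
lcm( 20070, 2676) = 40140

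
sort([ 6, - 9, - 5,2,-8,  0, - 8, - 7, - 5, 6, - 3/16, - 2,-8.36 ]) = [ - 9, - 8.36, - 8, - 8, - 7, - 5, - 5, - 2, - 3/16,0,2, 6,  6 ]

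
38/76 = 1/2  =  0.50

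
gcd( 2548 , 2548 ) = 2548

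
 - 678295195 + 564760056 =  - 113535139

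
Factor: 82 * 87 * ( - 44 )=-313896= - 2^3 * 3^1*11^1*29^1*41^1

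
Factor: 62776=2^3 * 7^1*19^1*59^1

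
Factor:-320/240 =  - 4/3 = - 2^2*3^( - 1) 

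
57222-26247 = 30975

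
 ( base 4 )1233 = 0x6f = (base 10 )111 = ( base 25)4b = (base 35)36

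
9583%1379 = 1309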